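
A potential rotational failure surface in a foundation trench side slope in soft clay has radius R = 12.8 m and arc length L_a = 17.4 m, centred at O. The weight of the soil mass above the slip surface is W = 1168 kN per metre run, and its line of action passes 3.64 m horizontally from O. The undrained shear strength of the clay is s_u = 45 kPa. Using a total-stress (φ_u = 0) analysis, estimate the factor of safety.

FS = 2.36

Taking moments about the centre O, the resisting moment is provided by the undrained shear strength acting along the arc:
M_R = s_u·L_a·R = 45·17.40·12.8 = 10022.4 kN·m/m
M_D = W·d = 1168·3.64 = 4251.5 kN·m/m
FS = M_R / M_D = 10022.4 / 4251.5 = 2.357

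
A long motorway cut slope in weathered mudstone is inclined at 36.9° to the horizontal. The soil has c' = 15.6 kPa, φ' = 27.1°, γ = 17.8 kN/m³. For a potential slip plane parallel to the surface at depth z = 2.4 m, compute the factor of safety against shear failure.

FS = 1.44

For an infinite slope with a slip plane parallel to the surface (no pore pressure): FS = [c' + γz cos²β tanφ'] / [γz sinβ cosβ].
γz = 17.8·2.4 = 42.72 kN/m²
Numerator = 15.6 + 42.72·cos²36.9°·tan27.1° = 15.6 + 42.72·0.6395·0.5117 = 29.580 kPa
Denominator = 42.72·sin36.9°·cos36.9° = 42.72·0.6004·0.7997 = 20.512 kPa
FS = 29.580 / 20.512 = 1.442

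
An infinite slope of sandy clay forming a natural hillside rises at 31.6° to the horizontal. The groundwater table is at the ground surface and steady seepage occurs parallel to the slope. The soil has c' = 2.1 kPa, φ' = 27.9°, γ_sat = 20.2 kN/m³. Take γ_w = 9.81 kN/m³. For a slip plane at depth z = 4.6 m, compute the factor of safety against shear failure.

FS = 0.49

With seepage parallel to the slope and the water table at the surface, the effective normal stress on the slip plane uses the buoyant unit weight γ' = γ_sat − γ_w while the driving shear stress uses γ_sat:
FS = [c' + γ' z cos²β tanφ'] / [γ_sat z sinβ cosβ]
γ' = 20.2 − 9.81 = 10.39 kN/m³
Numerator = 2.1 + 10.39·4.6·cos²31.6°·tan27.9° = 2.1 + 10.39·4.6·0.7254·0.5295 = 20.458 kPa
Denominator = 20.2·4.6·sin31.6°·cos31.6° = 20.2·4.6·0.5240·0.8517 = 41.470 kPa
FS = 20.458 / 41.470 = 0.493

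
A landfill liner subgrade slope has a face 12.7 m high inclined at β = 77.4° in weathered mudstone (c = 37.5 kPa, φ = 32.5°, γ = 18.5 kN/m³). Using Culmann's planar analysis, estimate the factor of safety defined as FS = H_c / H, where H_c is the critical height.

FS = 1.80

H_c = (4c/γ) · sinβ cosφ / [1 − cos(β − φ)]
    = (4·37.5/18.5) · sin77.4°·cos32.5° / [1 − cos44.9°]
    = 8.108 · 0.8231 / 0.2917 = 22.88 m
FS = H_c / H = 22.88 / 12.7 = 1.802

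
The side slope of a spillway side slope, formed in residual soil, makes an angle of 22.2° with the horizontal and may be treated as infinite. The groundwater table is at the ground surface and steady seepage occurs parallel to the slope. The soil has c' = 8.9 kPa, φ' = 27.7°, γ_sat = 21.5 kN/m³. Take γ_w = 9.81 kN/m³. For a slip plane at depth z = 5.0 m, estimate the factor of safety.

With seepage parallel to the slope and the water table at the surface, the effective normal stress on the slip plane uses the buoyant unit weight γ' = γ_sat − γ_w while the driving shear stress uses γ_sat:
FS = [c' + γ' z cos²β tanφ'] / [γ_sat z sinβ cosβ]
γ' = 21.5 − 9.81 = 11.69 kN/m³
Numerator = 8.9 + 11.69·5.0·cos²22.2°·tan27.7° = 8.9 + 11.69·5.0·0.8572·0.5250 = 35.206 kPa
Denominator = 21.5·5.0·sin22.2°·cos22.2° = 21.5·5.0·0.3778·0.9259 = 37.607 kPa
FS = 35.206 / 37.607 = 0.936

FS = 0.94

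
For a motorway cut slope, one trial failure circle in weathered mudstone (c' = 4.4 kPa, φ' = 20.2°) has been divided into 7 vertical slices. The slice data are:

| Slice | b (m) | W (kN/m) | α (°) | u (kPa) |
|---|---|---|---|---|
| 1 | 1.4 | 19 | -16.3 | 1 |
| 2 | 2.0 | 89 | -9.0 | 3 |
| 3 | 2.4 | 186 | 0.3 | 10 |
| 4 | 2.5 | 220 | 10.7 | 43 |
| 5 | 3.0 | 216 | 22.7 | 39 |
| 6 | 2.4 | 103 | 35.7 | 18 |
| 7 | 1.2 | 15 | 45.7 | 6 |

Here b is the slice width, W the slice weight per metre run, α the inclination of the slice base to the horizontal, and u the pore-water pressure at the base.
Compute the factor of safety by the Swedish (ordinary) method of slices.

FS = 1.39

Ordinary method of slices: FS = Σ[c'·Δl_i + (W_i cosα_i − u_i·Δl_i)·tanφ'] / Σ W_i sinα_i, with Δl_i = b_i / cosα_i.
Slice 1: Δl = 1.4/cos(-16.3°) = 1.459 m; N'_1 = 19·cos(-16.3°) − 1·1.459 = 16.8; c'Δl = 6.42; W sinα = -5.3
Slice 2: Δl = 2.0/cos(-9.0°) = 2.025 m; N'_2 = 89·cos(-9.0°) − 3·2.025 = 81.8; c'Δl = 8.91; W sinα = -13.9
Slice 3: Δl = 2.4/cos0.3° = 2.400 m; N'_3 = 186·cos0.3° − 10·2.400 = 162.0; c'Δl = 10.56; W sinα = 1.0
Slice 4: Δl = 2.5/cos10.7° = 2.544 m; N'_4 = 220·cos10.7° − 43·2.544 = 106.8; c'Δl = 11.19; W sinα = 40.8
Slice 5: Δl = 3.0/cos22.7° = 3.252 m; N'_5 = 216·cos22.7° − 39·3.252 = 72.4; c'Δl = 14.31; W sinα = 83.4
Slice 6: Δl = 2.4/cos35.7° = 2.955 m; N'_6 = 103·cos35.7° − 18·2.955 = 30.4; c'Δl = 13.00; W sinα = 60.1
Slice 7: Δl = 1.2/cos45.7° = 1.718 m; N'_7 = 15·cos45.7° − 6·1.718 = 0.2; c'Δl = 7.56; W sinα = 10.7
Σc'Δl = 72.0 kN/m; ΣN' = 470.4 kN/m; ΣW sinα = 176.8 kN/m
Resisting = 72.0 + 470.4·tan20.2° = 72.0 + 173.1 = 245.0 kN/m
FS = 245.0 / 176.8 = 1.386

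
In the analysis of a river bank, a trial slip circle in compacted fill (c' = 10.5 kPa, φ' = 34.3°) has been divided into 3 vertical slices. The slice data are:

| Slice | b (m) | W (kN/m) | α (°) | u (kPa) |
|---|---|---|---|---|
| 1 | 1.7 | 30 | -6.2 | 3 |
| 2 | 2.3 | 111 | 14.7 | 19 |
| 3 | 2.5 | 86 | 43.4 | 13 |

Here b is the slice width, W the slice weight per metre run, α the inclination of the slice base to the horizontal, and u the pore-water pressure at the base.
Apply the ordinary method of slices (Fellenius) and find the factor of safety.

FS = 1.79

Ordinary method of slices: FS = Σ[c'·Δl_i + (W_i cosα_i − u_i·Δl_i)·tanφ'] / Σ W_i sinα_i, with Δl_i = b_i / cosα_i.
Slice 1: Δl = 1.7/cos(-6.2°) = 1.710 m; N'_1 = 30·cos(-6.2°) − 3·1.710 = 24.7; c'Δl = 17.96; W sinα = -3.2
Slice 2: Δl = 2.3/cos14.7° = 2.378 m; N'_2 = 111·cos14.7° − 19·2.378 = 62.2; c'Δl = 24.97; W sinα = 28.2
Slice 3: Δl = 2.5/cos43.4° = 3.441 m; N'_3 = 86·cos43.4° − 13·3.441 = 17.8; c'Δl = 36.13; W sinα = 59.1
Σc'Δl = 79.1 kN/m; ΣN' = 104.6 kN/m; ΣW sinα = 84.0 kN/m
Resisting = 79.1 + 104.6·tan34.3° = 79.1 + 71.4 = 150.4 kN/m
FS = 150.4 / 84.0 = 1.790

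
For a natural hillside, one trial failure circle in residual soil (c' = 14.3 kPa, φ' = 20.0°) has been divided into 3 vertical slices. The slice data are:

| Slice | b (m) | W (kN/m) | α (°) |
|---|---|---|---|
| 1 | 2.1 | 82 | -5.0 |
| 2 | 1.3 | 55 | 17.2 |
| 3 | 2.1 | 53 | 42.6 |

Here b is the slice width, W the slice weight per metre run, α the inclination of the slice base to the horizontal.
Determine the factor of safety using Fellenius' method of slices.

Ordinary method of slices: FS = Σ[c'·Δl_i + (W_i cosα_i)·tanφ'] / Σ W_i sinα_i, with Δl_i = b_i / cosα_i.
Slice 1: Δl = 2.1/cos(-5.0°) = 2.108 m; N'_1 = 82·cos(-5.0°) = 81.7; c'Δl = 30.14; W sinα = -7.1
Slice 2: Δl = 1.3/cos17.2° = 1.361 m; N'_2 = 55·cos17.2° = 52.5; c'Δl = 19.46; W sinα = 16.3
Slice 3: Δl = 2.1/cos42.6° = 2.853 m; N'_3 = 53·cos42.6° = 39.0; c'Δl = 40.80; W sinα = 35.9
Σc'Δl = 90.4 kN/m; ΣN' = 173.2 kN/m; ΣW sinα = 45.0 kN/m
Resisting = 90.4 + 173.2·tan20.0° = 90.4 + 63.1 = 153.5 kN/m
FS = 153.5 / 45.0 = 3.411

FS = 3.41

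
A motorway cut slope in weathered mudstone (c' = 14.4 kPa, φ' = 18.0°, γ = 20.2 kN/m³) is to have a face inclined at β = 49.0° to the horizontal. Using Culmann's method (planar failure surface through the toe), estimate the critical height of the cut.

H_c = 14.33 m

Culmann's analysis gives the critical failure plane at α_cr = (β + φ')/2 = (49.0 + 18.0)/2 = 33.5°, and the critical height
H_c = (4c'/γ) · sinβ cosφ' / [1 − cos(β − φ')]
    = (4·14.4/20.2) · sin49.0°·cos18.0° / [1 − cos(31.0°)]
    = 2.851 · 0.7547·0.9511 / [1 − 0.8572]
    = 2.851 · 0.7178 / 0.1428
    = 14.33 m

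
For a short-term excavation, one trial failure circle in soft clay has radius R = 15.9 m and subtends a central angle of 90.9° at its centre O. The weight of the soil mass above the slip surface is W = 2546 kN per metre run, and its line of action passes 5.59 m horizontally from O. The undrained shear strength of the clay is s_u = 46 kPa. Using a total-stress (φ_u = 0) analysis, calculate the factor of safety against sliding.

Taking moments about the centre O, the resisting moment is provided by the undrained shear strength acting along the arc:
Arc length L_a = R·θ = 15.9·(90.9°·π/180) = 15.9·1.5865 = 25.23 m
M_R = s_u·L_a·R = 46·25.23·15.9 = 18449.9 kN·m/m
M_D = W·d = 2546·5.59 = 14232.1 kN·m/m
FS = M_R / M_D = 18449.9 / 14232.1 = 1.296

FS = 1.30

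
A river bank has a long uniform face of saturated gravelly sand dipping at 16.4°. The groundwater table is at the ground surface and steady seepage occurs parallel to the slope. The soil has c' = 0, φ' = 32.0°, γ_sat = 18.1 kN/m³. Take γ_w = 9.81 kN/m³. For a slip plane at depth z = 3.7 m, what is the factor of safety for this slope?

FS = 0.97

With seepage parallel to the slope and the water table at the surface, the effective normal stress on the slip plane uses the buoyant unit weight γ' = γ_sat − γ_w while the driving shear stress uses γ_sat:
FS = [c' + γ' z cos²β tanφ'] / [γ_sat z sinβ cosβ]
(For c' = 0 this reduces to FS = (γ'/γ_sat)·tanφ'/tanβ.)
γ' = 18.1 − 9.81 = 8.29 kN/m³
Numerator = 0.0 + 8.29·3.7·cos²16.4°·tan32.0° = 0.0 + 8.29·3.7·0.9203·0.6249 = 17.639 kPa
Denominator = 18.1·3.7·sin16.4°·cos16.4° = 18.1·3.7·0.2823·0.9593 = 18.139 kPa
FS = 17.639 / 18.139 = 0.972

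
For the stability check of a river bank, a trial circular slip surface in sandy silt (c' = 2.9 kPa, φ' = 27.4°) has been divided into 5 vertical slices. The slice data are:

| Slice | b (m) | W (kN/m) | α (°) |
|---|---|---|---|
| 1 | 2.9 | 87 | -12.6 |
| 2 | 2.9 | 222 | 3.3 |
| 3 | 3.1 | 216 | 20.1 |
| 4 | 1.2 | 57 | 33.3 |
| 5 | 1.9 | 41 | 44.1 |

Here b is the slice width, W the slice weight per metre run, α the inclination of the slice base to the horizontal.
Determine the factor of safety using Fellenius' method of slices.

Ordinary method of slices: FS = Σ[c'·Δl_i + (W_i cosα_i)·tanφ'] / Σ W_i sinα_i, with Δl_i = b_i / cosα_i.
Slice 1: Δl = 2.9/cos(-12.6°) = 2.972 m; N'_1 = 87·cos(-12.6°) = 84.9; c'Δl = 8.62; W sinα = -19.0
Slice 2: Δl = 2.9/cos3.3° = 2.905 m; N'_2 = 222·cos3.3° = 221.6; c'Δl = 8.42; W sinα = 12.8
Slice 3: Δl = 3.1/cos20.1° = 3.301 m; N'_3 = 216·cos20.1° = 202.8; c'Δl = 9.57; W sinα = 74.2
Slice 4: Δl = 1.2/cos33.3° = 1.436 m; N'_4 = 57·cos33.3° = 47.6; c'Δl = 4.16; W sinα = 31.3
Slice 5: Δl = 1.9/cos44.1° = 2.646 m; N'_5 = 41·cos44.1° = 29.4; c'Δl = 7.67; W sinα = 28.5
Σc'Δl = 38.5 kN/m; ΣN' = 586.5 kN/m; ΣW sinα = 127.9 kN/m
Resisting = 38.5 + 586.5·tan27.4° = 38.5 + 304.0 = 342.4 kN/m
FS = 342.4 / 127.9 = 2.678

FS = 2.68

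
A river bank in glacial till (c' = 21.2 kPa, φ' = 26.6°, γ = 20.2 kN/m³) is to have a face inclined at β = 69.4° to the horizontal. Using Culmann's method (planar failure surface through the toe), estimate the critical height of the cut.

H_c = 13.20 m

Culmann's analysis gives the critical failure plane at α_cr = (β + φ')/2 = (69.4 + 26.6)/2 = 48.0°, and the critical height
H_c = (4c'/γ) · sinβ cosφ' / [1 − cos(β − φ')]
    = (4·21.2/20.2) · sin69.4°·cos26.6° / [1 − cos(42.8°)]
    = 4.198 · 0.9361·0.8942 / [1 − 0.7337]
    = 4.198 · 0.8370 / 0.2663
    = 13.20 m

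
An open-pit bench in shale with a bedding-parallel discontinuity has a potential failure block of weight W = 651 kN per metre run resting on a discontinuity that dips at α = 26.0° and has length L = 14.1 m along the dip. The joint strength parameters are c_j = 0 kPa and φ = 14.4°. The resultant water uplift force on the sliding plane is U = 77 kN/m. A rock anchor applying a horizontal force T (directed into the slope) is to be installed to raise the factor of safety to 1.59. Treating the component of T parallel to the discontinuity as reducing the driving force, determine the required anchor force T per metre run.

Resolving forces along and normal to the sliding plane, with the horizontal anchor force T adding T·sinα to the effective normal force and T·cosα acting up the plane against the driving force:
FS = [c_jL + (W cosα − U + T sinα) tanφ] / [W sinα − T cosα]
Without the anchor: N' = 508.1 kN/m, driving T_d = 285.4 kN/m, resisting R = 0·14.1 + 508.1·tan14.4° = 130.5 kN/m, FS = 0.46.
Setting FS = 1.59 and solving for T:
1.59·(285.4 − T cos26.0°) = 130.5 + T sin26.0°·tan14.4°
T·(sin26.0°·tan14.4° + 1.59·cos26.0°) = 1.59·285.4 − 130.5
T·(0.4384·0.2568 + 1.59·0.8988) = 453.8 − 130.5 = 323.3
T·1.5416 = 323.3
T = 209.7 kN/m

T = 210 kN/m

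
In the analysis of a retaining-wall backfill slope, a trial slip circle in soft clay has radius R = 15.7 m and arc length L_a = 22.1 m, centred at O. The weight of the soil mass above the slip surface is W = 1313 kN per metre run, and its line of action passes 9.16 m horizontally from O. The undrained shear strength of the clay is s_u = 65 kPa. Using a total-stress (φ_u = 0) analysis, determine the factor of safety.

Taking moments about the centre O, the resisting moment is provided by the undrained shear strength acting along the arc:
M_R = s_u·L_a·R = 65·22.10·15.7 = 22553.0 kN·m/m
M_D = W·d = 1313·9.16 = 12027.1 kN·m/m
FS = M_R / M_D = 22553.0 / 12027.1 = 1.875

FS = 1.88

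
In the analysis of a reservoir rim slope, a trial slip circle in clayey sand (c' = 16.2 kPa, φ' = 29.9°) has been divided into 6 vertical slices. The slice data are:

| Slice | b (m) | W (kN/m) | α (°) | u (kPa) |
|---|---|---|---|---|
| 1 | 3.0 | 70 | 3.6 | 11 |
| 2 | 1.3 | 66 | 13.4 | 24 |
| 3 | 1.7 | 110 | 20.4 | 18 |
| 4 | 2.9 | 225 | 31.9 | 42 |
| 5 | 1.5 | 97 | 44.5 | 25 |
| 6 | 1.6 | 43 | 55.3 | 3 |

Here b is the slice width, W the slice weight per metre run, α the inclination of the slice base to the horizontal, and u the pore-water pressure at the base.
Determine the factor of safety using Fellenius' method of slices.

FS = 1.29

Ordinary method of slices: FS = Σ[c'·Δl_i + (W_i cosα_i − u_i·Δl_i)·tanφ'] / Σ W_i sinα_i, with Δl_i = b_i / cosα_i.
Slice 1: Δl = 3.0/cos3.6° = 3.006 m; N'_1 = 70·cos3.6° − 11·3.006 = 36.8; c'Δl = 48.70; W sinα = 4.4
Slice 2: Δl = 1.3/cos13.4° = 1.336 m; N'_2 = 66·cos13.4° − 24·1.336 = 32.1; c'Δl = 21.65; W sinα = 15.3
Slice 3: Δl = 1.7/cos20.4° = 1.814 m; N'_3 = 110·cos20.4° − 18·1.814 = 70.5; c'Δl = 29.38; W sinα = 38.3
Slice 4: Δl = 2.9/cos31.9° = 3.416 m; N'_4 = 225·cos31.9° − 42·3.416 = 47.6; c'Δl = 55.34; W sinα = 118.9
Slice 5: Δl = 1.5/cos44.5° = 2.103 m; N'_5 = 97·cos44.5° − 25·2.103 = 16.6; c'Δl = 34.07; W sinα = 68.0
Slice 6: Δl = 1.6/cos55.3° = 2.811 m; N'_6 = 43·cos55.3° − 3·2.811 = 16.0; c'Δl = 45.53; W sinα = 35.4
Σc'Δl = 234.7 kN/m; ΣN' = 219.6 kN/m; ΣW sinα = 280.3 kN/m
Resisting = 234.7 + 219.6·tan29.9° = 234.7 + 126.3 = 360.9 kN/m
FS = 360.9 / 280.3 = 1.288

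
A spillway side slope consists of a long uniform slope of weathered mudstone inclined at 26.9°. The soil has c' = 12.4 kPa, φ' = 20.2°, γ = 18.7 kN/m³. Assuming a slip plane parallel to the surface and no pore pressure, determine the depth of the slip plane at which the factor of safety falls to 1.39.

z = 2.47 m

Setting FS = 1.39 in FS = [c' + γz cos²β tanφ'] / [γz sinβ cosβ] and solving for z:
z = c' / [γ cosβ (FS·sinβ − cosβ·tanφ')]
  = 12.4 / [18.7·cos26.9°·(1.39·sin26.9° − cos26.9°·tan20.2°)]
  = 12.4 / [18.7·0.8918·(1.39·0.4524 − 0.8918·0.3679)]
  = 12.4 / 5.0158 = 2.472 m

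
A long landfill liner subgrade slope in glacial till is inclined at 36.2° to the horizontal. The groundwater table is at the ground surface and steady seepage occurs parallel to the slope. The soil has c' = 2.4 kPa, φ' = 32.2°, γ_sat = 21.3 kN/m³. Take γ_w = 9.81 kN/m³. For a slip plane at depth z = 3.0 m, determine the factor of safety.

With seepage parallel to the slope and the water table at the surface, the effective normal stress on the slip plane uses the buoyant unit weight γ' = γ_sat − γ_w while the driving shear stress uses γ_sat:
FS = [c' + γ' z cos²β tanφ'] / [γ_sat z sinβ cosβ]
γ' = 21.3 − 9.81 = 11.49 kN/m³
Numerator = 2.4 + 11.49·3.0·cos²36.2°·tan32.2° = 2.4 + 11.49·3.0·0.6512·0.6297 = 16.535 kPa
Denominator = 21.3·3.0·sin36.2°·cos36.2° = 21.3·3.0·0.5906·0.8070 = 30.454 kPa
FS = 16.535 / 30.454 = 0.543

FS = 0.54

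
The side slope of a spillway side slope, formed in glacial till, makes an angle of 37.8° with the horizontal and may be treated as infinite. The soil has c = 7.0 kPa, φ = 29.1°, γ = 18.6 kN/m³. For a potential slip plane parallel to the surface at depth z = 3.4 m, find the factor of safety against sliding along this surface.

FS = 0.95

For an infinite slope with a slip plane parallel to the surface (no pore pressure): FS = [c + γz cos²β tanφ] / [γz sinβ cosβ].
γz = 18.6·3.4 = 63.24 kN/m²
Numerator = 7.0 + 63.24·cos²37.8°·tan29.1° = 7.0 + 63.24·0.6243·0.5566 = 28.976 kPa
Denominator = 63.24·sin37.8°·cos37.8° = 63.24·0.6129·0.7902 = 30.627 kPa
FS = 28.976 / 30.627 = 0.946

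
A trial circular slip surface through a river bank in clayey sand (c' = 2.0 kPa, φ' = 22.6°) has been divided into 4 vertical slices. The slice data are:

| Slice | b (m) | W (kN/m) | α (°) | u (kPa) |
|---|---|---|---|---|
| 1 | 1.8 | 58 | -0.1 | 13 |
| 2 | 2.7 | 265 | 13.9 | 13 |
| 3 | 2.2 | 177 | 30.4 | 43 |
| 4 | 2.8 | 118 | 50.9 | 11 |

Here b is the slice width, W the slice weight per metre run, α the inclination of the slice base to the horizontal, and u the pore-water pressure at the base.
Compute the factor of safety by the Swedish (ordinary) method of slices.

Ordinary method of slices: FS = Σ[c'·Δl_i + (W_i cosα_i − u_i·Δl_i)·tanφ'] / Σ W_i sinα_i, with Δl_i = b_i / cosα_i.
Slice 1: Δl = 1.8/cos(-0.1°) = 1.800 m; N'_1 = 58·cos(-0.1°) − 13·1.800 = 34.6; c'Δl = 3.60; W sinα = -0.1
Slice 2: Δl = 2.7/cos13.9° = 2.781 m; N'_2 = 265·cos13.9° − 13·2.781 = 221.1; c'Δl = 5.56; W sinα = 63.7
Slice 3: Δl = 2.2/cos30.4° = 2.551 m; N'_3 = 177·cos30.4° − 43·2.551 = 43.0; c'Δl = 5.10; W sinα = 89.6
Slice 4: Δl = 2.8/cos50.9° = 4.440 m; N'_4 = 118·cos50.9° − 11·4.440 = 25.6; c'Δl = 8.88; W sinα = 91.6
Σc'Δl = 23.1 kN/m; ΣN' = 324.2 kN/m; ΣW sinα = 244.7 kN/m
Resisting = 23.1 + 324.2·tan22.6° = 23.1 + 135.0 = 158.1 kN/m
FS = 158.1 / 244.7 = 0.646

FS = 0.65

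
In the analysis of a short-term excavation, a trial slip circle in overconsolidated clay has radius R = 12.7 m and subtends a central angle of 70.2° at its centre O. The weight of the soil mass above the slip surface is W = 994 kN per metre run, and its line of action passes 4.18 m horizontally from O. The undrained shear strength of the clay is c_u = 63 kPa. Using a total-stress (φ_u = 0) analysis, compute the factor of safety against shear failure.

FS = 3.00

Taking moments about the centre O, the resisting moment is provided by the undrained shear strength acting along the arc:
Arc length L_a = R·θ = 12.7·(70.2°·π/180) = 12.7·1.2252 = 15.56 m
M_R = c_u·L_a·R = 63·15.56·12.7 = 12449.8 kN·m/m
M_D = W·d = 994·4.18 = 4154.9 kN·m/m
FS = M_R / M_D = 12449.8 / 4154.9 = 2.996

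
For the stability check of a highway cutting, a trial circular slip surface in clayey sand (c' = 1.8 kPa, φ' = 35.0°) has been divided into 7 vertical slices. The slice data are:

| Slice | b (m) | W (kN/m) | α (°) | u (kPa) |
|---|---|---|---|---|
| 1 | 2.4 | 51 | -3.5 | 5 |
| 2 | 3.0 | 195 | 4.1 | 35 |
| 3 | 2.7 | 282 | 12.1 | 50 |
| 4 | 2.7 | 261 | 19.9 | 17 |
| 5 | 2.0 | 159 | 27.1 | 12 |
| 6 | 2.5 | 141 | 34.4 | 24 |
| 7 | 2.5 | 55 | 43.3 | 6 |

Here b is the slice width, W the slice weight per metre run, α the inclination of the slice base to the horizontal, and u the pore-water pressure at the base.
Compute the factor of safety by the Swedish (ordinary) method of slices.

FS = 1.39

Ordinary method of slices: FS = Σ[c'·Δl_i + (W_i cosα_i − u_i·Δl_i)·tanφ'] / Σ W_i sinα_i, with Δl_i = b_i / cosα_i.
Slice 1: Δl = 2.4/cos(-3.5°) = 2.404 m; N'_1 = 51·cos(-3.5°) − 5·2.404 = 38.9; c'Δl = 4.33; W sinα = -3.1
Slice 2: Δl = 3.0/cos4.1° = 3.008 m; N'_2 = 195·cos4.1° − 35·3.008 = 89.2; c'Δl = 5.41; W sinα = 13.9
Slice 3: Δl = 2.7/cos12.1° = 2.761 m; N'_3 = 282·cos12.1° − 50·2.761 = 137.7; c'Δl = 4.97; W sinα = 59.1
Slice 4: Δl = 2.7/cos19.9° = 2.871 m; N'_4 = 261·cos19.9° − 17·2.871 = 196.6; c'Δl = 5.17; W sinα = 88.8
Slice 5: Δl = 2.0/cos27.1° = 2.247 m; N'_5 = 159·cos27.1° − 12·2.247 = 114.6; c'Δl = 4.04; W sinα = 72.4
Slice 6: Δl = 2.5/cos34.4° = 3.030 m; N'_6 = 141·cos34.4° − 24·3.030 = 43.6; c'Δl = 5.45; W sinα = 79.7
Slice 7: Δl = 2.5/cos43.3° = 3.435 m; N'_7 = 55·cos43.3° − 6·3.435 = 19.4; c'Δl = 6.18; W sinα = 37.7
Σc'Δl = 35.6 kN/m; ΣN' = 640.0 kN/m; ΣW sinα = 348.6 kN/m
Resisting = 35.6 + 640.0·tan35.0° = 35.6 + 448.1 = 483.7 kN/m
FS = 483.7 / 348.6 = 1.388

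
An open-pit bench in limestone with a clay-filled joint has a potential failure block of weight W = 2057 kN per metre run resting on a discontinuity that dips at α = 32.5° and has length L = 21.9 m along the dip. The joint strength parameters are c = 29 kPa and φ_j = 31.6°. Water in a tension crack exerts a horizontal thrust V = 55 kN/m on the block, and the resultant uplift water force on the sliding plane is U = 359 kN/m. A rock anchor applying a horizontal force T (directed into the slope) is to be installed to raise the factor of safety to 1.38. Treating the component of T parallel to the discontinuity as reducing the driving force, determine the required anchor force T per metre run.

Resolving forces along and normal to the sliding plane, with the horizontal anchor force T adding T·sinα to the effective normal force and T·cosα acting up the plane against the driving force:
FS = [cL + (W cosα − U − V sinα + T sinα) tanφ_j] / [W sinα + V cosα − T cosα]
Without the anchor: N' = 1346.3 kN/m, driving T_d = 1151.6 kN/m, resisting R = 29·21.9 + 1346.3·tan31.6° = 1463.4 kN/m, FS = 1.27.
Setting FS = 1.38 and solving for T:
1.38·(1151.6 − T cos32.5°) = 1463.4 + T sin32.5°·tan31.6°
T·(sin32.5°·tan31.6° + 1.38·cos32.5°) = 1.38·1151.6 − 1463.4
T·(0.5373·0.6152 + 1.38·0.8434) = 1589.2 − 1463.4 = 125.9
T·1.4944 = 125.9
T = 84.2 kN/m

T = 84 kN/m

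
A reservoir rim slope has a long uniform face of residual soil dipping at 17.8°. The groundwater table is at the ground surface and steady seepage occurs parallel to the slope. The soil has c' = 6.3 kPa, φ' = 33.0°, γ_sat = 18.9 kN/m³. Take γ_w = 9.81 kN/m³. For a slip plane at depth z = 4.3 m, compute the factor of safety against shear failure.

With seepage parallel to the slope and the water table at the surface, the effective normal stress on the slip plane uses the buoyant unit weight γ' = γ_sat − γ_w while the driving shear stress uses γ_sat:
FS = [c' + γ' z cos²β tanφ'] / [γ_sat z sinβ cosβ]
γ' = 18.9 − 9.81 = 9.09 kN/m³
Numerator = 6.3 + 9.09·4.3·cos²17.8°·tan33.0° = 6.3 + 9.09·4.3·0.9066·0.6494 = 29.311 kPa
Denominator = 18.9·4.3·sin17.8°·cos17.8° = 18.9·4.3·0.3057·0.9521 = 23.655 kPa
FS = 29.311 / 23.655 = 1.239

FS = 1.24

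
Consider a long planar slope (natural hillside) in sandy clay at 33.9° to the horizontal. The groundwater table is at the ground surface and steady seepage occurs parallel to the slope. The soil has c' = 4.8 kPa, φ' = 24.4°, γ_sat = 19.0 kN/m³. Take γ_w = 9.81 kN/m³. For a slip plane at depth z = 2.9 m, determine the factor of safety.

FS = 0.51

With seepage parallel to the slope and the water table at the surface, the effective normal stress on the slip plane uses the buoyant unit weight γ' = γ_sat − γ_w while the driving shear stress uses γ_sat:
FS = [c' + γ' z cos²β tanφ'] / [γ_sat z sinβ cosβ]
γ' = 19.0 − 9.81 = 9.19 kN/m³
Numerator = 4.8 + 9.19·2.9·cos²33.9°·tan24.4° = 4.8 + 9.19·2.9·0.6889·0.4536 = 13.129 kPa
Denominator = 19.0·2.9·sin33.9°·cos33.9° = 19.0·2.9·0.5577·0.8300 = 25.508 kPa
FS = 13.129 / 25.508 = 0.515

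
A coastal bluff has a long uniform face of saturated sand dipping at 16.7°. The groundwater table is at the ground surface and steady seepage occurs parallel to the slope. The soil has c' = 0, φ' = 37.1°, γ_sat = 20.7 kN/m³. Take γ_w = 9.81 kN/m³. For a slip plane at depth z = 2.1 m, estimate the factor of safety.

With seepage parallel to the slope and the water table at the surface, the effective normal stress on the slip plane uses the buoyant unit weight γ' = γ_sat − γ_w while the driving shear stress uses γ_sat:
FS = [c' + γ' z cos²β tanφ'] / [γ_sat z sinβ cosβ]
(For c' = 0 this reduces to FS = (γ'/γ_sat)·tanφ'/tanβ.)
γ' = 20.7 − 9.81 = 10.89 kN/m³
Numerator = 0.0 + 10.89·2.1·cos²16.7°·tan37.1° = 0.0 + 10.89·2.1·0.9174·0.7563 = 15.867 kPa
Denominator = 20.7·2.1·sin16.7°·cos16.7° = 20.7·2.1·0.2874·0.9578 = 11.965 kPa
FS = 15.867 / 11.965 = 1.326

FS = 1.33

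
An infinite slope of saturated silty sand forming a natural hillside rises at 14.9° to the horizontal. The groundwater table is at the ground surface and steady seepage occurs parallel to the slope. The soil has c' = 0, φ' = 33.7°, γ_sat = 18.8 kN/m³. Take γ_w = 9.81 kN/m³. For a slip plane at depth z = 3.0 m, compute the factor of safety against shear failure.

With seepage parallel to the slope and the water table at the surface, the effective normal stress on the slip plane uses the buoyant unit weight γ' = γ_sat − γ_w while the driving shear stress uses γ_sat:
FS = [c' + γ' z cos²β tanφ'] / [γ_sat z sinβ cosβ]
(For c' = 0 this reduces to FS = (γ'/γ_sat)·tanφ'/tanβ.)
γ' = 18.8 − 9.81 = 8.99 kN/m³
Numerator = 0.0 + 8.99·3.0·cos²14.9°·tan33.7° = 0.0 + 8.99·3.0·0.9339·0.6669 = 16.798 kPa
Denominator = 18.8·3.0·sin14.9°·cos14.9° = 18.8·3.0·0.2571·0.9664 = 14.015 kPa
FS = 16.798 / 14.015 = 1.199

FS = 1.20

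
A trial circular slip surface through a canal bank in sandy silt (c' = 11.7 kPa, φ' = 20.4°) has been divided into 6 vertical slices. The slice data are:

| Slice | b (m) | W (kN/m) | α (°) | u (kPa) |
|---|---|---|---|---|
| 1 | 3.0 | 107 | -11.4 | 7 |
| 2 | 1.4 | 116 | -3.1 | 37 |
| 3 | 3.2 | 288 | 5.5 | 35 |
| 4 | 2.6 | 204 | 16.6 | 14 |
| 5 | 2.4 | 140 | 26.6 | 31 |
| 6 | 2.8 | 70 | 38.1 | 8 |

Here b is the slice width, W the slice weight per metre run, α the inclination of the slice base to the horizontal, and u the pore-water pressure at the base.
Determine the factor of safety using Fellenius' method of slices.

FS = 2.42

Ordinary method of slices: FS = Σ[c'·Δl_i + (W_i cosα_i − u_i·Δl_i)·tanφ'] / Σ W_i sinα_i, with Δl_i = b_i / cosα_i.
Slice 1: Δl = 3.0/cos(-11.4°) = 3.060 m; N'_1 = 107·cos(-11.4°) − 7·3.060 = 83.5; c'Δl = 35.81; W sinα = -21.1
Slice 2: Δl = 1.4/cos(-3.1°) = 1.402 m; N'_2 = 116·cos(-3.1°) − 37·1.402 = 64.0; c'Δl = 16.40; W sinα = -6.3
Slice 3: Δl = 3.2/cos5.5° = 3.215 m; N'_3 = 288·cos5.5° − 35·3.215 = 174.2; c'Δl = 37.61; W sinα = 27.6
Slice 4: Δl = 2.6/cos16.6° = 2.713 m; N'_4 = 204·cos16.6° − 14·2.713 = 157.5; c'Δl = 31.74; W sinα = 58.3
Slice 5: Δl = 2.4/cos26.6° = 2.684 m; N'_5 = 140·cos26.6° − 31·2.684 = 42.0; c'Δl = 31.40; W sinα = 62.7
Slice 6: Δl = 2.8/cos38.1° = 3.558 m; N'_6 = 70·cos38.1° − 8·3.558 = 26.6; c'Δl = 41.63; W sinα = 43.2
Σc'Δl = 194.6 kN/m; ΣN' = 547.7 kN/m; ΣW sinα = 164.3 kN/m
Resisting = 194.6 + 547.7·tan20.4° = 194.6 + 203.7 = 398.3 kN/m
FS = 398.3 / 164.3 = 2.424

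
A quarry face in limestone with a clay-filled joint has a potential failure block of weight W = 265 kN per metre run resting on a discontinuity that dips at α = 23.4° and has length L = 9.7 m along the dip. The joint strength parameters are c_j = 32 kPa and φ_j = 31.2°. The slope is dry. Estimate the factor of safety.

Resolving the block weight along and normal to the plane and applying the Mohr–Coulomb strength on the joint:
N' = W cosα = 265·cos23.4° = 243.2 kN/m
Driving force T = W sinα = 265·sin23.4° = 105.2 kN/m
Resisting force R = c_j·L + N'·tanφ_j = 32·9.7 + 243.2·tan31.2° = 310.4 + 147.3 = 457.7 kN/m
FS = R / T = 457.7 / 105.2 = 4.349

FS = 4.35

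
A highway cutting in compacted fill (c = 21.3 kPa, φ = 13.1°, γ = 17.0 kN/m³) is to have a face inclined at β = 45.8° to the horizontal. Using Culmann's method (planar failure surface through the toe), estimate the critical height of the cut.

H_c = 22.08 m

Culmann's analysis gives the critical failure plane at α_cr = (β + φ)/2 = (45.8 + 13.1)/2 = 29.4°, and the critical height
H_c = (4c/γ) · sinβ cosφ / [1 − cos(β − φ)]
    = (4·21.3/17.0) · sin45.8°·cos13.1° / [1 − cos(32.7°)]
    = 5.012 · 0.7169·0.9740 / [1 − 0.8415]
    = 5.012 · 0.6983 / 0.1585
    = 22.08 m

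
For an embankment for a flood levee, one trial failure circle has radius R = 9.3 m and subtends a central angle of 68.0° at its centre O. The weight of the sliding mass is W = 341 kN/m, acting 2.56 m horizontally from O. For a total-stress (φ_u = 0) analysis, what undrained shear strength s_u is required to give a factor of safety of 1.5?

s_u = 12.8 kPa

FS = s_u·L_a·R / (W·d), so s_u = FS·W·d / (L_a·R).
Arc length L_a = R·θ = 9.3·(68.0°·π/180) = 9.3·1.1868 = 11.04 m
s_u = 1.5·341·2.56 / (11.04·9.3) = 1309.4 / 102.65 = 12.76 kPa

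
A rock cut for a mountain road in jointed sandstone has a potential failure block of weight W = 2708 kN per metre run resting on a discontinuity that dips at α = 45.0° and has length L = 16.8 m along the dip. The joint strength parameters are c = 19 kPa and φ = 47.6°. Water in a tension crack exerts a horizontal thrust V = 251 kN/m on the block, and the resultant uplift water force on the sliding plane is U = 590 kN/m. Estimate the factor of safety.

FS = 0.75

Resolving the block weight along and normal to the plane and applying the Mohr–Coulomb strength on the joint:
N' = W cosα − U − V sinα = 2708·cos45.0° − 590 − 251·sin45.0° = 1147.4 kN/m
Driving force T = W sinα + V cosα = 2708·sin45.0° + 251·cos45.0° = 2092.3 kN/m
Resisting force R = c·L + N'·tanφ = 19·16.8 + 1147.4·tan47.6° = 319.2 + 1256.5 = 1575.7 kN/m
FS = R / T = 1575.7 / 2092.3 = 0.753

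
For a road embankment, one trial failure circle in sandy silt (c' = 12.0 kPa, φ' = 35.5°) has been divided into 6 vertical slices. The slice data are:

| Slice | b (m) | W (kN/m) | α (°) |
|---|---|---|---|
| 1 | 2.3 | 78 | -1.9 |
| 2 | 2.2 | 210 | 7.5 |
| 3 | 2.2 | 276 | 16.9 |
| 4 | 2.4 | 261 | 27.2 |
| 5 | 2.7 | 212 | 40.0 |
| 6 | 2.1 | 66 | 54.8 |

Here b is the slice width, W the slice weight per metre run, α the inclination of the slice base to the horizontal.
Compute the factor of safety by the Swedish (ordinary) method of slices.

Ordinary method of slices: FS = Σ[c'·Δl_i + (W_i cosα_i)·tanφ'] / Σ W_i sinα_i, with Δl_i = b_i / cosα_i.
Slice 1: Δl = 2.3/cos(-1.9°) = 2.301 m; N'_1 = 78·cos(-1.9°) = 78.0; c'Δl = 27.62; W sinα = -2.6
Slice 2: Δl = 2.2/cos7.5° = 2.219 m; N'_2 = 210·cos7.5° = 208.2; c'Δl = 26.63; W sinα = 27.4
Slice 3: Δl = 2.2/cos16.9° = 2.299 m; N'_3 = 276·cos16.9° = 264.1; c'Δl = 27.59; W sinα = 80.2
Slice 4: Δl = 2.4/cos27.2° = 2.698 m; N'_4 = 261·cos27.2° = 232.1; c'Δl = 32.38; W sinα = 119.3
Slice 5: Δl = 2.7/cos40.0° = 3.525 m; N'_5 = 212·cos40.0° = 162.4; c'Δl = 42.30; W sinα = 136.3
Slice 6: Δl = 2.1/cos54.8° = 3.643 m; N'_6 = 66·cos54.8° = 38.0; c'Δl = 43.72; W sinα = 53.9
Σc'Δl = 200.2 kN/m; ΣN' = 982.8 kN/m; ΣW sinα = 414.6 kN/m
Resisting = 200.2 + 982.8·tan35.5° = 200.2 + 701.0 = 901.3 kN/m
FS = 901.3 / 414.6 = 2.174

FS = 2.17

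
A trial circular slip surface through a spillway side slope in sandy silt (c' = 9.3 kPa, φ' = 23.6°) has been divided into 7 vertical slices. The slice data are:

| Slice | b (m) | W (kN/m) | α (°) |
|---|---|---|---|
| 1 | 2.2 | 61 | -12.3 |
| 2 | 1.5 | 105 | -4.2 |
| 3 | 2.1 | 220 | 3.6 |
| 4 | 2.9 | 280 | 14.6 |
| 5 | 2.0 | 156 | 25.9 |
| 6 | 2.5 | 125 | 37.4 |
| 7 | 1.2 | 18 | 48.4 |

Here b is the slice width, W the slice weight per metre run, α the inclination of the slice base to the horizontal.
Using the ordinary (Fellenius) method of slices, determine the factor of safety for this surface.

FS = 2.46

Ordinary method of slices: FS = Σ[c'·Δl_i + (W_i cosα_i)·tanφ'] / Σ W_i sinα_i, with Δl_i = b_i / cosα_i.
Slice 1: Δl = 2.2/cos(-12.3°) = 2.252 m; N'_1 = 61·cos(-12.3°) = 59.6; c'Δl = 20.94; W sinα = -13.0
Slice 2: Δl = 1.5/cos(-4.2°) = 1.504 m; N'_2 = 105·cos(-4.2°) = 104.7; c'Δl = 13.99; W sinα = -7.7
Slice 3: Δl = 2.1/cos3.6° = 2.104 m; N'_3 = 220·cos3.6° = 219.6; c'Δl = 19.57; W sinα = 13.8
Slice 4: Δl = 2.9/cos14.6° = 2.997 m; N'_4 = 280·cos14.6° = 271.0; c'Δl = 27.87; W sinα = 70.6
Slice 5: Δl = 2.0/cos25.9° = 2.223 m; N'_5 = 156·cos25.9° = 140.3; c'Δl = 20.68; W sinα = 68.1
Slice 6: Δl = 2.5/cos37.4° = 3.147 m; N'_6 = 125·cos37.4° = 99.3; c'Δl = 29.27; W sinα = 75.9
Slice 7: Δl = 1.2/cos48.4° = 1.807 m; N'_7 = 18·cos48.4° = 12.0; c'Δl = 16.81; W sinα = 13.5
Σc'Δl = 149.1 kN/m; ΣN' = 906.4 kN/m; ΣW sinα = 221.2 kN/m
Resisting = 149.1 + 906.4·tan23.6° = 149.1 + 396.0 = 545.1 kN/m
FS = 545.1 / 221.2 = 2.464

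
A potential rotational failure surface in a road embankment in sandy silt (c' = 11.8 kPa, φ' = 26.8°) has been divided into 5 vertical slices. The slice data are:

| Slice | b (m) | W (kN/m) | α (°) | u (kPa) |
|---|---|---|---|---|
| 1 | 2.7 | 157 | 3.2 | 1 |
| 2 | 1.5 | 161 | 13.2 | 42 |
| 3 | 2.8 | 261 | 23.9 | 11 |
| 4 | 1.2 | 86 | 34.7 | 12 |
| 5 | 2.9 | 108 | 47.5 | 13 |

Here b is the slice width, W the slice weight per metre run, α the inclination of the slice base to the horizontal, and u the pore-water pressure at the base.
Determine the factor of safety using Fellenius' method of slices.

FS = 1.49

Ordinary method of slices: FS = Σ[c'·Δl_i + (W_i cosα_i − u_i·Δl_i)·tanφ'] / Σ W_i sinα_i, with Δl_i = b_i / cosα_i.
Slice 1: Δl = 2.7/cos3.2° = 2.704 m; N'_1 = 157·cos3.2° − 1·2.704 = 154.1; c'Δl = 31.91; W sinα = 8.8
Slice 2: Δl = 1.5/cos13.2° = 1.541 m; N'_2 = 161·cos13.2° − 42·1.541 = 92.0; c'Δl = 18.18; W sinα = 36.8
Slice 3: Δl = 2.8/cos23.9° = 3.063 m; N'_3 = 261·cos23.9° − 11·3.063 = 204.9; c'Δl = 36.14; W sinα = 105.7
Slice 4: Δl = 1.2/cos34.7° = 1.460 m; N'_4 = 86·cos34.7° − 12·1.460 = 53.2; c'Δl = 17.22; W sinα = 49.0
Slice 5: Δl = 2.9/cos47.5° = 4.293 m; N'_5 = 108·cos47.5° − 13·4.293 = 17.2; c'Δl = 50.65; W sinα = 79.6
Σc'Δl = 154.1 kN/m; ΣN' = 521.4 kN/m; ΣW sinα = 279.9 kN/m
Resisting = 154.1 + 521.4·tan26.8° = 154.1 + 263.4 = 417.5 kN/m
FS = 417.5 / 279.9 = 1.492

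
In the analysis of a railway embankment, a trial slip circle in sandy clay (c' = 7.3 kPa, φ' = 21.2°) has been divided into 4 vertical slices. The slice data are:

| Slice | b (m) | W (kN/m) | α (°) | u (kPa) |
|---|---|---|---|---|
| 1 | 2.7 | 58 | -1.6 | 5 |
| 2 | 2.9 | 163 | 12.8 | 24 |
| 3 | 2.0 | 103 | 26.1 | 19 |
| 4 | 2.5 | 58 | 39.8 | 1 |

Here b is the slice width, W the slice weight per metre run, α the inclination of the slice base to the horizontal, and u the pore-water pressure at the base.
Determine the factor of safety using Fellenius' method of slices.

FS = 1.44

Ordinary method of slices: FS = Σ[c'·Δl_i + (W_i cosα_i − u_i·Δl_i)·tanφ'] / Σ W_i sinα_i, with Δl_i = b_i / cosα_i.
Slice 1: Δl = 2.7/cos(-1.6°) = 2.701 m; N'_1 = 58·cos(-1.6°) − 5·2.701 = 44.5; c'Δl = 19.72; W sinα = -1.6
Slice 2: Δl = 2.9/cos12.8° = 2.974 m; N'_2 = 163·cos12.8° − 24·2.974 = 87.6; c'Δl = 21.71; W sinα = 36.1
Slice 3: Δl = 2.0/cos26.1° = 2.227 m; N'_3 = 103·cos26.1° − 19·2.227 = 50.2; c'Δl = 16.26; W sinα = 45.3
Slice 4: Δl = 2.5/cos39.8° = 3.254 m; N'_4 = 58·cos39.8° − 1·3.254 = 41.3; c'Δl = 23.75; W sinα = 37.1
Σc'Δl = 81.4 kN/m; ΣN' = 223.5 kN/m; ΣW sinα = 116.9 kN/m
Resisting = 81.4 + 223.5·tan21.2° = 81.4 + 86.7 = 168.1 kN/m
FS = 168.1 / 116.9 = 1.438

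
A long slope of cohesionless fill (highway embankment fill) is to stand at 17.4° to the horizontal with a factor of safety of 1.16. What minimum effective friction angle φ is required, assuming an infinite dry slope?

φ = 20.0°

FS = tanφ/tanβ ⇒ tanφ = FS · tanβ = 1.16 · tan17.4° = 0.3635
φ = arctan(0.3635) = 19.98°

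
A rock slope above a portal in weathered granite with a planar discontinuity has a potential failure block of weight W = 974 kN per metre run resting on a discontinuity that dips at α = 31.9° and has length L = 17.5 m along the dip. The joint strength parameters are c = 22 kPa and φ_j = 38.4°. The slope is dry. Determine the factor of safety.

Resolving the block weight along and normal to the plane and applying the Mohr–Coulomb strength on the joint:
N' = W cosα = 974·cos31.9° = 826.9 kN/m
Driving force T = W sinα = 974·sin31.9° = 514.7 kN/m
Resisting force R = c·L + N'·tanφ_j = 22·17.5 + 826.9·tan38.4° = 385.0 + 655.4 = 1040.4 kN/m
FS = R / T = 1040.4 / 514.7 = 2.021

FS = 2.02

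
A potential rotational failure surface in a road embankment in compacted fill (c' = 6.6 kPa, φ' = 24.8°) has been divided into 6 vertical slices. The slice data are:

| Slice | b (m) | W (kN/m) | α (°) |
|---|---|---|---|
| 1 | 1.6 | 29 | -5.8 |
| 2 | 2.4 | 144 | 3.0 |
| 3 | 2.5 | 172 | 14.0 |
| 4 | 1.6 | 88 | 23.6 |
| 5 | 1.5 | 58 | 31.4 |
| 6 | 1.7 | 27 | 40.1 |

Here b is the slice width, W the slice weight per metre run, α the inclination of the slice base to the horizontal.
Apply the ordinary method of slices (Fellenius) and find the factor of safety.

FS = 2.39

Ordinary method of slices: FS = Σ[c'·Δl_i + (W_i cosα_i)·tanφ'] / Σ W_i sinα_i, with Δl_i = b_i / cosα_i.
Slice 1: Δl = 1.6/cos(-5.8°) = 1.608 m; N'_1 = 29·cos(-5.8°) = 28.9; c'Δl = 10.61; W sinα = -2.9
Slice 2: Δl = 2.4/cos3.0° = 2.403 m; N'_2 = 144·cos3.0° = 143.8; c'Δl = 15.86; W sinα = 7.5
Slice 3: Δl = 2.5/cos14.0° = 2.577 m; N'_3 = 172·cos14.0° = 166.9; c'Δl = 17.01; W sinα = 41.6
Slice 4: Δl = 1.6/cos23.6° = 1.746 m; N'_4 = 88·cos23.6° = 80.6; c'Δl = 11.52; W sinα = 35.2
Slice 5: Δl = 1.5/cos31.4° = 1.757 m; N'_5 = 58·cos31.4° = 49.5; c'Δl = 11.60; W sinα = 30.2
Slice 6: Δl = 1.7/cos40.1° = 2.222 m; N'_6 = 27·cos40.1° = 20.7; c'Δl = 14.67; W sinα = 17.4
Σc'Δl = 81.3 kN/m; ΣN' = 490.3 kN/m; ΣW sinα = 129.1 kN/m
Resisting = 81.3 + 490.3·tan24.8° = 81.3 + 226.6 = 307.8 kN/m
FS = 307.8 / 129.1 = 2.385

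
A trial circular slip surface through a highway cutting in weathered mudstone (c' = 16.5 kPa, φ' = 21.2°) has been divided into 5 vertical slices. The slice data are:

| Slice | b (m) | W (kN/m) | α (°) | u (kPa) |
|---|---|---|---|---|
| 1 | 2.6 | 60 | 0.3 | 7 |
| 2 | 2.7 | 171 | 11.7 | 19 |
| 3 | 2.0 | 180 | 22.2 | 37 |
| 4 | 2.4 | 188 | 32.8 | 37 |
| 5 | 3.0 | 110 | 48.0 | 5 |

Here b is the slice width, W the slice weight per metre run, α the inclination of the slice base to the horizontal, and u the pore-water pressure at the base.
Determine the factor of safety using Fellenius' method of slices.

FS = 1.33

Ordinary method of slices: FS = Σ[c'·Δl_i + (W_i cosα_i − u_i·Δl_i)·tanφ'] / Σ W_i sinα_i, with Δl_i = b_i / cosα_i.
Slice 1: Δl = 2.6/cos0.3° = 2.600 m; N'_1 = 60·cos0.3° − 7·2.600 = 41.8; c'Δl = 42.90; W sinα = 0.3
Slice 2: Δl = 2.7/cos11.7° = 2.757 m; N'_2 = 171·cos11.7° − 19·2.757 = 115.1; c'Δl = 45.50; W sinα = 34.7
Slice 3: Δl = 2.0/cos22.2° = 2.160 m; N'_3 = 180·cos22.2° − 37·2.160 = 86.7; c'Δl = 35.64; W sinα = 68.0
Slice 4: Δl = 2.4/cos32.8° = 2.855 m; N'_4 = 188·cos32.8° − 37·2.855 = 52.4; c'Δl = 47.11; W sinα = 101.8
Slice 5: Δl = 3.0/cos48.0° = 4.483 m; N'_5 = 110·cos48.0° − 5·4.483 = 51.2; c'Δl = 73.98; W sinα = 81.7
Σc'Δl = 245.1 kN/m; ΣN' = 347.2 kN/m; ΣW sinα = 286.6 kN/m
Resisting = 245.1 + 347.2·tan21.2° = 245.1 + 134.7 = 379.8 kN/m
FS = 379.8 / 286.6 = 1.325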